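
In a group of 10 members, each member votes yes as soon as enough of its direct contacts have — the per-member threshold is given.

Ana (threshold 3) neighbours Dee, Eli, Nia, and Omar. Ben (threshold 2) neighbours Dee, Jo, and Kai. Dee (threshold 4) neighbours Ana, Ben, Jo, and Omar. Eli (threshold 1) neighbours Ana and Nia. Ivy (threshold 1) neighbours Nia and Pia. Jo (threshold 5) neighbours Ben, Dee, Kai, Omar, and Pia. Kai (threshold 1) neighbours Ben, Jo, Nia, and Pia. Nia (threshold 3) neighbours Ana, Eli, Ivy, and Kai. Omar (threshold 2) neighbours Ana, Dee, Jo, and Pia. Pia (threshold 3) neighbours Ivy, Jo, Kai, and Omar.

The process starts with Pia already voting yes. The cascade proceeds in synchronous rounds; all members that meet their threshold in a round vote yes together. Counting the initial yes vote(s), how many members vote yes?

3

Round 1 — Pia votes yes (initial).
Round 2 — checking thresholds:
  Ivy: 1 of 2 neighbours ≥ 1, votes yes.
  Jo: 1 of 5 neighbours < 5, not yet.
  Kai: 1 of 4 neighbours ≥ 1, votes yes.
  Omar: 1 of 4 neighbours < 2, not yet.
Round 3 — no new yes votes; cascade stops.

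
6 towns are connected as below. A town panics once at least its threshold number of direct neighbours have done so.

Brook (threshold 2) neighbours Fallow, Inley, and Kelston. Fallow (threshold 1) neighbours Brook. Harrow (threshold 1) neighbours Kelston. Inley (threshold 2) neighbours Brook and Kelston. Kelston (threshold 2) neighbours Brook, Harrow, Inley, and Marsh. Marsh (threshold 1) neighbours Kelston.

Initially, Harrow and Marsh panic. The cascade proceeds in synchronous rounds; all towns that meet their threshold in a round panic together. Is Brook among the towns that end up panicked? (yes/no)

Round 1 — Harrow, Marsh panic (initial).
Round 2 — checking thresholds:
  Kelston: 2 of 4 neighbours ≥ 2, panics.
Round 3 — no new panics; cascade stops.

no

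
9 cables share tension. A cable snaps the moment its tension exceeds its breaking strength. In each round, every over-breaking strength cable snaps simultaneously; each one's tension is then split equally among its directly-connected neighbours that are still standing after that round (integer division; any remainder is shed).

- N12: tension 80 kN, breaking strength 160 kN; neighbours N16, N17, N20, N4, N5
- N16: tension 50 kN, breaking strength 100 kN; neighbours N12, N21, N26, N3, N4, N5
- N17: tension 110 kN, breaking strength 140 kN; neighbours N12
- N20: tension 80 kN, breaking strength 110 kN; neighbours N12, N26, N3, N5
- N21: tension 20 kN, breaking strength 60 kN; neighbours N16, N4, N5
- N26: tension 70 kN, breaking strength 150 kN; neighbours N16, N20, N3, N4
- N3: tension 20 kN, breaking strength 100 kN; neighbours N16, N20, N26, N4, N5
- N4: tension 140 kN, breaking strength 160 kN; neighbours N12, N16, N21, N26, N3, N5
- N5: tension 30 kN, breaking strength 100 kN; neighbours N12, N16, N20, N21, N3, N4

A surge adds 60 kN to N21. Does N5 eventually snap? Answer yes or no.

Round 1 — N21 at 80 > 60. N21 snaps.
  N21 sheds 80 kN to N16, N4, N5: 26 each (2 lost).
    N16: 50+26 = 76 ≤ 100
    N4: 140+26 = 166 > 160
    N5: 30+26 = 56 ≤ 100
Round 2 — N4 snaps.
  N4 sheds 166 kN to N12, N16, N26, N3, N5: 33 each (1 lost).
    N12: 80+33 = 113 ≤ 160
    N16: 76+33 = 109 > 100
    N26: 70+33 = 103 ≤ 150
    N3: 20+33 = 53 ≤ 100
    N5: 56+33 = 89 ≤ 100
Round 3 — N16 snaps.
  N16 sheds 109 kN to N12, N26, N3, N5: 27 each (1 lost).
    N12: 113+27 = 140 ≤ 160
    N26: 103+27 = 130 ≤ 150
    N3: 53+27 = 80 ≤ 100
    N5: 89+27 = 116 > 100
Round 4 — N5 snaps.
  N5 sheds 116 kN to N12, N20, N3: 38 each (2 lost).
    N12: 140+38 = 178 > 160
    N20: 80+38 = 118 > 110
    N3: 80+38 = 118 > 100
Round 5 — N12, N20, N3 snap.
  N12 sheds 178 kN to N17: 178 each.
    N17: 110+178 = 288 > 140
  N20 sheds 118 kN to N26: 118 each.
    N26: 130+118 = 248 > 150
  N3 sheds 118 kN to N26: 118 each.
    N26: 248+118 = 366 > 150
Round 6 — N17, N26 snap.
  N17 sheds 288 kN: no online neighbours, lost.
  N26 sheds 366 kN: no online neighbours, lost.
No further breaks.

yes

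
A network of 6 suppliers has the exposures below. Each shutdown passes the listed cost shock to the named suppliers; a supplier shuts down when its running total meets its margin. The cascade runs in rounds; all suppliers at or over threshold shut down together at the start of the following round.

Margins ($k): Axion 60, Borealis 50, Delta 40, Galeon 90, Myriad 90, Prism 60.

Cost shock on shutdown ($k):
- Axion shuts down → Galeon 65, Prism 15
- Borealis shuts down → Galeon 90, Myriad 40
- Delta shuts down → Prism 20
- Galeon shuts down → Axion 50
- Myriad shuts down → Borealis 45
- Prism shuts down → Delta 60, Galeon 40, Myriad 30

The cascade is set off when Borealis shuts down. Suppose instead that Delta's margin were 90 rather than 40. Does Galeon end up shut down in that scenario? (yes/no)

yes

With Delta's margin at 90:
Round 1 — Borealis shuts down (initial).
  Galeon: +90 → 90 ≥ 90
  Myriad: +40 → 40 < 90
Round 2 — Galeon shuts down.
  Axion: +50 → 50 < 60
No further shutdowns.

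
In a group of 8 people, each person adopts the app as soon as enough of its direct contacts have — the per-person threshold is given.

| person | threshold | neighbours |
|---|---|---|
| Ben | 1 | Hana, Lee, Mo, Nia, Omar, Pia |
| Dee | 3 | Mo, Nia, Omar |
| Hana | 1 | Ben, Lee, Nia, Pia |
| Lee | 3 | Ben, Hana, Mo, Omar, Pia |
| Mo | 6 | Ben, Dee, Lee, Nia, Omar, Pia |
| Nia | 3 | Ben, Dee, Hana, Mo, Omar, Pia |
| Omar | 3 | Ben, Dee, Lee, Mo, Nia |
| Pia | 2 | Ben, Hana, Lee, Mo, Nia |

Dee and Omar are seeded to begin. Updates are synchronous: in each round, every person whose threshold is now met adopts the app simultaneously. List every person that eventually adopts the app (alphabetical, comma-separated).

Ben, Dee, Hana, Lee, Mo, Nia, Omar, Pia

Round 1 — Dee, Omar adopt the app (initial).
Round 2 — checking thresholds:
  Ben: 1 of 6 neighbours ≥ 1, adopts the app.
  Lee: 1 of 5 neighbours < 3, below threshold.
  Mo: 2 of 6 neighbours < 6, below threshold.
  Nia: 2 of 6 neighbours < 3, below threshold.
Round 3 — checking thresholds:
  Hana: 1 of 4 neighbours ≥ 1, adopts the app.
  Lee: 2 of 5 neighbours < 3, below threshold.
  Mo: 3 of 6 neighbours < 6, below threshold.
  Nia: 3 of 6 neighbours ≥ 3, adopts the app.
  Pia: 1 of 5 neighbours < 2, below threshold.
Round 4 — checking thresholds:
  Lee: 3 of 5 neighbours ≥ 3, adopts the app.
  Mo: 4 of 6 neighbours < 6, below threshold.
  Pia: 3 of 5 neighbours ≥ 2, adopts the app.
Round 5 — checking thresholds:
  Mo: 6 of 6 neighbours ≥ 6, adopts the app.
Round 6 — no new adoptions; cascade stops.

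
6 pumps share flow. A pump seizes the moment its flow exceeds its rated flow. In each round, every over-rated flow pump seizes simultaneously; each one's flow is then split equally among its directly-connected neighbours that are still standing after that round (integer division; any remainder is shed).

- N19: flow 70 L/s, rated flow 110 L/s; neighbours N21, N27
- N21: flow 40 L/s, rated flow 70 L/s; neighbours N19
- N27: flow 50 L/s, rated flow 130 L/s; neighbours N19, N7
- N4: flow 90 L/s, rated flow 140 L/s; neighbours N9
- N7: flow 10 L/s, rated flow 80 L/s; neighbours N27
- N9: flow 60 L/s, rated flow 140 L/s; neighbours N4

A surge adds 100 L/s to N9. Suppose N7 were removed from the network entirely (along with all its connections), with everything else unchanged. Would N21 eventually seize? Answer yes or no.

no

With N7 removed:
Round 1 — N9 at 160 > 140. N9 seizes.
  N9 sheds 160 L/s to N4: 160 each.
    N4: 90+160 = 250 > 140
Round 2 — N4 seizes.
  N4 sheds 250 L/s: no online neighbours, lost.
No further seizures.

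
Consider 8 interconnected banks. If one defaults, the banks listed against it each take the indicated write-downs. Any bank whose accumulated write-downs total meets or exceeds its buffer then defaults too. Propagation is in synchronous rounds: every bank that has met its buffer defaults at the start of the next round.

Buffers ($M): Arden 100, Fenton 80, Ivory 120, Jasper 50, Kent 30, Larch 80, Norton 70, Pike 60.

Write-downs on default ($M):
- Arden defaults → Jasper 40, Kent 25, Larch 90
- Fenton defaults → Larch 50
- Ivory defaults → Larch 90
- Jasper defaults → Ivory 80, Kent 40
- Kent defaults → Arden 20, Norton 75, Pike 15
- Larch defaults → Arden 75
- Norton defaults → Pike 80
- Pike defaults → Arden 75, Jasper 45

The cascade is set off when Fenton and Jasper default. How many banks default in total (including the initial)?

Round 1 — Fenton, Jasper default (initial).
  Ivory: +80 → 80 < 120
  Kent: +40 → 40 ≥ 30
  Larch: +50 → 50 < 80
Round 2 — Kent defaults.
  Arden: +20 → 20 < 100
  Norton: +75 → 75 ≥ 70
  Pike: +15 → 15 < 60
Round 3 — Norton defaults.
  Pike: +80 → 95 ≥ 60
Round 4 — Pike defaults.
  Arden: +75 → 95 < 100
No further defaults.

5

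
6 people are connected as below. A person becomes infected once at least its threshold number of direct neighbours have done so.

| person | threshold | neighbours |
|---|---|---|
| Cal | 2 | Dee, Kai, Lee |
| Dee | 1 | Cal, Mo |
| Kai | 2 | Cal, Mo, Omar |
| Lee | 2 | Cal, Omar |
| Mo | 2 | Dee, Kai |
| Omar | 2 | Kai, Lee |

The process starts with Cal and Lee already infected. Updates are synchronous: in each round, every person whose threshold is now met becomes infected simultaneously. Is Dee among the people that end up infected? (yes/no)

Round 1 — Cal, Lee become infected (initial).
Round 2 — checking thresholds:
  Dee: 1 of 2 neighbours ≥ 1, becomes infected.
  Kai: 1 of 3 neighbours < 2, below threshold.
  Omar: 1 of 2 neighbours < 2, below threshold.
Round 3 — no new infections; cascade stops.

yes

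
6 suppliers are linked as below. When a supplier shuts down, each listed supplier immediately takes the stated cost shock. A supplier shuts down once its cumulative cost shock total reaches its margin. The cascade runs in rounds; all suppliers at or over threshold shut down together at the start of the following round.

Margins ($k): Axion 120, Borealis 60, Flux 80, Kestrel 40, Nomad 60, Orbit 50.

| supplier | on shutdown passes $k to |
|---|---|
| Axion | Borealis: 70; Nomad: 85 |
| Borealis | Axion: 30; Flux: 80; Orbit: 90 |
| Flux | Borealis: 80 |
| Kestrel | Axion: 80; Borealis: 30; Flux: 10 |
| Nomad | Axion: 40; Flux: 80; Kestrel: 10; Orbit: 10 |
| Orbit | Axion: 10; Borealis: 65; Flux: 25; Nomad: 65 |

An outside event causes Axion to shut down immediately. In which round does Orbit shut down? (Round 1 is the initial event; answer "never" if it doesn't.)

Round 1 — Axion shuts down (initial).
  Borealis: +70 → 70 ≥ 60
  Nomad: +85 → 85 ≥ 60
Round 2 — Borealis, Nomad shut down.
  Flux: +80+80 → 160 ≥ 80
  Kestrel: +10 → 10 < 40
  Orbit: +90+10 → 100 ≥ 50
Round 3 — Flux, Orbit shut down.
No further shutdowns.

3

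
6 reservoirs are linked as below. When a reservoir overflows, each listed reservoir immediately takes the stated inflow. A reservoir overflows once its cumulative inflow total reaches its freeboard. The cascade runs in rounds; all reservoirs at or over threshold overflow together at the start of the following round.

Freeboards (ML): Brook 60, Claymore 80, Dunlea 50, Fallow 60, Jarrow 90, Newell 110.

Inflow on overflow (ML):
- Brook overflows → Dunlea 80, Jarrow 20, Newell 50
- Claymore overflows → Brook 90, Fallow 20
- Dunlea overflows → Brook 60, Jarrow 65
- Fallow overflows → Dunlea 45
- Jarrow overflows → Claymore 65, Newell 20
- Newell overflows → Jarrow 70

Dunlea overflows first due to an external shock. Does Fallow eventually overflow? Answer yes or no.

no

Round 1 — Dunlea overflows (initial).
  Brook: +60 → 60 ≥ 60
  Jarrow: +65 → 65 < 90
Round 2 — Brook overflows.
  Jarrow: +20 → 85 < 90
  Newell: +50 → 50 < 110
No further overflows.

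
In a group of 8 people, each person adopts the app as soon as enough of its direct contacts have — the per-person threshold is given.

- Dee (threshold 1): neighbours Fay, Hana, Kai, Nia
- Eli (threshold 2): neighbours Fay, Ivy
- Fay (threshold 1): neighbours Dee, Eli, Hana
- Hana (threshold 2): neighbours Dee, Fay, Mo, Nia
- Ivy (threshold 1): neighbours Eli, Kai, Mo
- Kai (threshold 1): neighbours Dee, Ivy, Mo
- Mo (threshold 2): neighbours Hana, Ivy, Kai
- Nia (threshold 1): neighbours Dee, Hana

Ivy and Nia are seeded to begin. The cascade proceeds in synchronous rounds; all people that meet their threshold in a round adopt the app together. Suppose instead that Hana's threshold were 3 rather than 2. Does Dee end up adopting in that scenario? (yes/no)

yes

With Hana's threshold at 3:
Round 1 — Ivy, Nia adopt the app (initial).
Round 2 — checking thresholds:
  Dee: 1 of 4 neighbours ≥ 1, adopts the app.
  Eli: 1 of 2 neighbours < 2, not yet.
  Hana: 1 of 4 neighbours < 3, not yet.
  Kai: 1 of 3 neighbours ≥ 1, adopts the app.
  Mo: 1 of 3 neighbours < 2, not yet.
Round 3 — checking thresholds:
  Eli: 1 of 2 neighbours < 2, not yet.
  Fay: 1 of 3 neighbours ≥ 1, adopts the app.
  Hana: 2 of 4 neighbours < 3, not yet.
  Mo: 2 of 3 neighbours ≥ 2, adopts the app.
Round 4 — checking thresholds:
  Eli: 2 of 2 neighbours ≥ 2, adopts the app.
  Hana: 4 of 4 neighbours ≥ 3, adopts the app.
Round 5 — no new adoptions; cascade stops.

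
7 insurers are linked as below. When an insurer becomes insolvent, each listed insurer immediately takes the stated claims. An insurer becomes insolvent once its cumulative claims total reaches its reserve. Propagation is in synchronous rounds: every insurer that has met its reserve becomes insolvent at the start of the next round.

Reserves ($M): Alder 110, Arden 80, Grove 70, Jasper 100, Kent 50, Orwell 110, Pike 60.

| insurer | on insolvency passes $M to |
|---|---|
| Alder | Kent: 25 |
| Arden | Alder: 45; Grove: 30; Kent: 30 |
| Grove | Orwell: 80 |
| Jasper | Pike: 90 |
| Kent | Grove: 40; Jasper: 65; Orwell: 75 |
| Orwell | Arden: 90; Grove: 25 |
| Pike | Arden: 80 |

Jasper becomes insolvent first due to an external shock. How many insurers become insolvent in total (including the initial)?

3

Round 1 — Jasper becomes insolvent (initial).
  Pike: +90 → 90 ≥ 60
Round 2 — Pike becomes insolvent.
  Arden: +80 → 80 ≥ 80
Round 3 — Arden becomes insolvent.
  Alder: +45 → 45 < 110
  Grove: +30 → 30 < 70
  Kent: +30 → 30 < 50
No further insolvencies.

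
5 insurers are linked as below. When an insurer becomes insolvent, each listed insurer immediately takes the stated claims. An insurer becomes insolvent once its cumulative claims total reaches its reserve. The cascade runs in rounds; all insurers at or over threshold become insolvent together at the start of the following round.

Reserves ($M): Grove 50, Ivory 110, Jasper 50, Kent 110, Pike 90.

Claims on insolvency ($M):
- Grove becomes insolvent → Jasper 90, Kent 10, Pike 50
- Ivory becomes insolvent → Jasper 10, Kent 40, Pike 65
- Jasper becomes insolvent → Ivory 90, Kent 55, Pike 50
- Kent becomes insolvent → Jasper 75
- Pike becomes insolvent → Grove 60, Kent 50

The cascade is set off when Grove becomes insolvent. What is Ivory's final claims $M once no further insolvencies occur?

90

Round 1 — Grove becomes insolvent (initial).
  Jasper: +90 → 90 ≥ 50
  Kent: +10 → 10 < 110
  Pike: +50 → 50 < 90
Round 2 — Jasper becomes insolvent.
  Ivory: +90 → 90 < 110
  Kent: +55 → 65 < 110
  Pike: +50 → 100 ≥ 90
Round 3 — Pike becomes insolvent.
  Kent: +50 → 115 ≥ 110
Round 4 — Kent becomes insolvent.
No further insolvencies.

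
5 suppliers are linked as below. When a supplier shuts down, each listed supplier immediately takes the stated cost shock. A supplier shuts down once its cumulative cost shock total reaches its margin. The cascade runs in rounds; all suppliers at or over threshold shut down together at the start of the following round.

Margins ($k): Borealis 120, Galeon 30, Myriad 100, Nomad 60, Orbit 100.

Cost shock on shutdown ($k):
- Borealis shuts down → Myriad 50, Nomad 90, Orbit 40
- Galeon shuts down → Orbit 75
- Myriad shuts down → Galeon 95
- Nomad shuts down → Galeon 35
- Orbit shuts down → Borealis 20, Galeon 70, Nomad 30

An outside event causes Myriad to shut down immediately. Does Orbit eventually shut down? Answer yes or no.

no

Round 1 — Myriad shuts down (initial).
  Galeon: +95 → 95 ≥ 30
Round 2 — Galeon shuts down.
  Orbit: +75 → 75 < 100
No further shutdowns.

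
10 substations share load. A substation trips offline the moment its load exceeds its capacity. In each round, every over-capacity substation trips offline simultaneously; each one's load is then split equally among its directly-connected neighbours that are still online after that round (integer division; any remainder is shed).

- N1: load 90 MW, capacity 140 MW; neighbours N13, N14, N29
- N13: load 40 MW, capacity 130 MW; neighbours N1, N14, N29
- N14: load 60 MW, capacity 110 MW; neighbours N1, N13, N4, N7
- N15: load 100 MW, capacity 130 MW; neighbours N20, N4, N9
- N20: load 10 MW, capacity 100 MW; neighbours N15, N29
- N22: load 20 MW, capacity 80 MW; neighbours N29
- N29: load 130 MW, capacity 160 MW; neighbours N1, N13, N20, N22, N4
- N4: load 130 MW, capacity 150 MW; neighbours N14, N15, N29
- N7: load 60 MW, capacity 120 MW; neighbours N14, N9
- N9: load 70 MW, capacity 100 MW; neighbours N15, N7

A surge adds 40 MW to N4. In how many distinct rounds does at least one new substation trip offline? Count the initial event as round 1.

4

Round 1 — N4 at 170 > 150. N4 trips offline.
  N4 sheds 170 MW to N14, N15, N29: 56 each (2 lost).
    N14: 60+56 = 116 > 110
    N15: 100+56 = 156 > 130
    N29: 130+56 = 186 > 160
Round 2 — N14, N15, N29 trip offline.
  N14 sheds 116 MW to N1, N13, N7: 38 each (2 lost).
    N1: 90+38 = 128 ≤ 140
    N13: 40+38 = 78 ≤ 130
    N7: 60+38 = 98 ≤ 120
  N15 sheds 156 MW to N20, N9: 78 each.
    N20: 10+78 = 88 ≤ 100
    N9: 70+78 = 148 > 100
  N29 sheds 186 MW to N1, N13, N20, N22: 46 each (2 lost).
    N1: 128+46 = 174 > 140
    N13: 78+46 = 124 ≤ 130
    N20: 88+46 = 134 > 100
    N22: 20+46 = 66 ≤ 80
Round 3 — N1, N20, N9 trip offline.
  N1 sheds 174 MW to N13: 174 each.
    N13: 124+174 = 298 > 130
  N20 sheds 134 MW: no online neighbours, lost.
  N9 sheds 148 MW to N7: 148 each.
    N7: 98+148 = 246 > 120
Round 4 — N13, N7 trip offline.
  N13 sheds 298 MW: no online neighbours, lost.
  N7 sheds 246 MW: no online neighbours, lost.
No further trips.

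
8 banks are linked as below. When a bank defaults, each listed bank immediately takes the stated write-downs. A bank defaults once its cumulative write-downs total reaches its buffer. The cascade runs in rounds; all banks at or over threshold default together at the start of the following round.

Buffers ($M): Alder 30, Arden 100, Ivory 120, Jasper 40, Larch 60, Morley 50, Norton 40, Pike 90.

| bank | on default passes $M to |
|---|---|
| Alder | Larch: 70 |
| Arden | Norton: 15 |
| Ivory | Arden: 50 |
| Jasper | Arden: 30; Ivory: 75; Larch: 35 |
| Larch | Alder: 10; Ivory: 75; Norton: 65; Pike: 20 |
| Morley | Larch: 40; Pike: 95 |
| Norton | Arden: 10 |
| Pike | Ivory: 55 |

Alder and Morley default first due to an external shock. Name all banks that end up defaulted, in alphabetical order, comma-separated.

Round 1 — Alder, Morley default (initial).
  Larch: +70+40 → 110 ≥ 60
  Pike: +95 → 95 ≥ 90
Round 2 — Larch, Pike default.
  Ivory: +75+55 → 130 ≥ 120
  Norton: +65 → 65 ≥ 40
Round 3 — Ivory, Norton default.
  Arden: +50+10 → 60 < 100
No further defaults.

Alder, Ivory, Larch, Morley, Norton, Pike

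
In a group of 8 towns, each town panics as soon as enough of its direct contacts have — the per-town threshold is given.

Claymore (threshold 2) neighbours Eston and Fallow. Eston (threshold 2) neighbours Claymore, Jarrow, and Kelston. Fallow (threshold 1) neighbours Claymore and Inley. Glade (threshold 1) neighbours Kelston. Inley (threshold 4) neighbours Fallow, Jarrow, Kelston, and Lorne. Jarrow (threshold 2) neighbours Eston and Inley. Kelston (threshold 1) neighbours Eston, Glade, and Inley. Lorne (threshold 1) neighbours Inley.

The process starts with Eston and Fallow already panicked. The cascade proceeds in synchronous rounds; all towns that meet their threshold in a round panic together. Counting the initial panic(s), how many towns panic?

5

Round 1 — Eston, Fallow panic (initial).
Round 2 — checking thresholds:
  Claymore: 2 of 2 neighbours ≥ 2, panics.
  Inley: 1 of 4 neighbours < 4, below threshold.
  Jarrow: 1 of 2 neighbours < 2, below threshold.
  Kelston: 1 of 3 neighbours ≥ 1, panics.
Round 3 — checking thresholds:
  Glade: 1 of 1 neighbours ≥ 1, panics.
  Inley: 2 of 4 neighbours < 4, below threshold.
  Jarrow: 1 of 2 neighbours < 2, below threshold.
Round 4 — no new panics; cascade stops.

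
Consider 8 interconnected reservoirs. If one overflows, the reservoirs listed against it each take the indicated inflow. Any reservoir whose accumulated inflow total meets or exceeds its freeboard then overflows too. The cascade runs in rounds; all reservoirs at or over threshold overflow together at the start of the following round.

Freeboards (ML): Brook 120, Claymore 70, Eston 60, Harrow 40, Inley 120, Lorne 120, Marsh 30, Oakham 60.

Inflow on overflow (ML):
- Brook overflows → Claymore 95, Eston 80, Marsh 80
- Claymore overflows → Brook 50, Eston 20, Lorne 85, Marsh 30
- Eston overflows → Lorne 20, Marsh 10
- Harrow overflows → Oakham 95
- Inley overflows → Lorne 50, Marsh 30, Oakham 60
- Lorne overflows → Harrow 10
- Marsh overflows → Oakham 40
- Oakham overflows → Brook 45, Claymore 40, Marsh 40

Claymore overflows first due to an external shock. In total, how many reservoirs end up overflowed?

2

Round 1 — Claymore overflows (initial).
  Brook: +50 → 50 < 120
  Eston: +20 → 20 < 60
  Lorne: +85 → 85 < 120
  Marsh: +30 → 30 ≥ 30
Round 2 — Marsh overflows.
  Oakham: +40 → 40 < 60
No further overflows.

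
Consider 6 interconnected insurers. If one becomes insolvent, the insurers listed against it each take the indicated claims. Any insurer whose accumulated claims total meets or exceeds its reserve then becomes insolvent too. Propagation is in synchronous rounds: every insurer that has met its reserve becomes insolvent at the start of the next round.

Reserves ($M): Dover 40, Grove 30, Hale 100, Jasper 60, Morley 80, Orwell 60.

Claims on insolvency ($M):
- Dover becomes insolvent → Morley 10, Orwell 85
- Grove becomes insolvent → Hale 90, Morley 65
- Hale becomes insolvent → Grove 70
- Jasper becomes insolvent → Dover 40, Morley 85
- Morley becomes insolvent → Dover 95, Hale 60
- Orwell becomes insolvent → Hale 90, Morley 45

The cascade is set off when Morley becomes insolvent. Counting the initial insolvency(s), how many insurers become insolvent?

Round 1 — Morley becomes insolvent (initial).
  Dover: +95 → 95 ≥ 40
  Hale: +60 → 60 < 100
Round 2 — Dover becomes insolvent.
  Orwell: +85 → 85 ≥ 60
Round 3 — Orwell becomes insolvent.
  Hale: +90 → 150 ≥ 100
Round 4 — Hale becomes insolvent.
  Grove: +70 → 70 ≥ 30
Round 5 — Grove becomes insolvent.
No further insolvencies.

5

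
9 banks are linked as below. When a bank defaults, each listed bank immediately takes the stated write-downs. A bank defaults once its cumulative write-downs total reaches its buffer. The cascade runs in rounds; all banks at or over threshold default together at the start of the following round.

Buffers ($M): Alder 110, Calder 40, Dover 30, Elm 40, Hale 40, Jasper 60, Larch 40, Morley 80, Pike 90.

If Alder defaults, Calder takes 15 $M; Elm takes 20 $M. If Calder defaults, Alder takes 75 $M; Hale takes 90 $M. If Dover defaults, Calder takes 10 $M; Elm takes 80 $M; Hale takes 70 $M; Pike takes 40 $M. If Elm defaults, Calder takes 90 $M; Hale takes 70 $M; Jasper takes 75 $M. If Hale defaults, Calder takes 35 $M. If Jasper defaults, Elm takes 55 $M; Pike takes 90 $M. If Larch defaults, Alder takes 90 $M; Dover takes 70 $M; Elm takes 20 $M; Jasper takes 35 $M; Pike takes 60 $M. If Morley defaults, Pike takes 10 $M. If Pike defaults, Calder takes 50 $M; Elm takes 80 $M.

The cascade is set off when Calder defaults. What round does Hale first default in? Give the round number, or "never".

2

Round 1 — Calder defaults (initial).
  Alder: +75 → 75 < 110
  Hale: +90 → 90 ≥ 40
Round 2 — Hale defaults.
No further defaults.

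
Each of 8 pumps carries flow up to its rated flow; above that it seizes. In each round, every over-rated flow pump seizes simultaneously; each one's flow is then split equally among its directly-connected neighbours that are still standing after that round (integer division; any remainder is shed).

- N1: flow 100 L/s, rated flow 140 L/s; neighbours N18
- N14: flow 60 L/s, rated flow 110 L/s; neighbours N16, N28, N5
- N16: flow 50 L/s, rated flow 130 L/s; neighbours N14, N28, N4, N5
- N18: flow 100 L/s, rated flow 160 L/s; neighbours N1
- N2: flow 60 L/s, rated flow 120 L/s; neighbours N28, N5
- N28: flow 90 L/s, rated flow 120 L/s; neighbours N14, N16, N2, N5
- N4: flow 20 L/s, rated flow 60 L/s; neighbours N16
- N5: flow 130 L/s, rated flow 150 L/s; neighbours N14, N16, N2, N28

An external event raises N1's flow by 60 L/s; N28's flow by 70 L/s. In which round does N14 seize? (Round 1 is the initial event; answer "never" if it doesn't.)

Round 1 — N1 at 160 > 140; N28 at 160 > 120. N1, N28 seize.
  N1 sheds 160 L/s to N18: 160 each.
    N18: 100+160 = 260 > 160
  N28 sheds 160 L/s to N14, N16, N2, N5: 40 each.
    N14: 60+40 = 100 ≤ 110
    N16: 50+40 = 90 ≤ 130
    N2: 60+40 = 100 ≤ 120
    N5: 130+40 = 170 > 150
Round 2 — N18, N5 seize.
  N18 sheds 260 L/s: no online neighbours, lost.
  N5 sheds 170 L/s to N14, N16, N2: 56 each (2 lost).
    N14: 100+56 = 156 > 110
    N16: 90+56 = 146 > 130
    N2: 100+56 = 156 > 120
Round 3 — N14, N16, N2 seize.
  N14 sheds 156 L/s: no online neighbours, lost.
  N16 sheds 146 L/s to N4: 146 each.
    N4: 20+146 = 166 > 60
  N2 sheds 156 L/s: no online neighbours, lost.
Round 4 — N4 seizes.
  N4 sheds 166 L/s: no online neighbours, lost.
No further seizures.

3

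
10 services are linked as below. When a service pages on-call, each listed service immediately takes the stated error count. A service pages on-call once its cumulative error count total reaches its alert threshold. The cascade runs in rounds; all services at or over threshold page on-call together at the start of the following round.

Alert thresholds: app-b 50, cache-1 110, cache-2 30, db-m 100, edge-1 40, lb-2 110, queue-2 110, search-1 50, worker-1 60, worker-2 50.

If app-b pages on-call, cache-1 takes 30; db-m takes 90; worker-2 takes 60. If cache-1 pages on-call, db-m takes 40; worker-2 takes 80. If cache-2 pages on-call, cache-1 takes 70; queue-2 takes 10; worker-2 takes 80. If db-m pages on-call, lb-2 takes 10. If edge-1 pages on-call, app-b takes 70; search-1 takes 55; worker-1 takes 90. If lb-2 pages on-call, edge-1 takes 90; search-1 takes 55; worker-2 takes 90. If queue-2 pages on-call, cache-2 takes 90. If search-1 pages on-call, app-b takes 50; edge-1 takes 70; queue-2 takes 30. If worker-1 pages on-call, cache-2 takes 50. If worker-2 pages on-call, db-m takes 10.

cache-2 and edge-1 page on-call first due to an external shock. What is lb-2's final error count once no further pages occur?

Round 1 — cache-2, edge-1 page on-call (initial).
  app-b: +70 → 70 ≥ 50
  cache-1: +70 → 70 < 110
  queue-2: +10 → 10 < 110
  search-1: +55 → 55 ≥ 50
  worker-1: +90 → 90 ≥ 60
  worker-2: +80 → 80 ≥ 50
Round 2 — app-b, search-1, worker-1, worker-2 page on-call.
  cache-1: +30 → 100 < 110
  db-m: +90+10 → 100 ≥ 100
  queue-2: +30 → 40 < 110
Round 3 — db-m pages on-call.
  lb-2: +10 → 10 < 110
No further pages.

10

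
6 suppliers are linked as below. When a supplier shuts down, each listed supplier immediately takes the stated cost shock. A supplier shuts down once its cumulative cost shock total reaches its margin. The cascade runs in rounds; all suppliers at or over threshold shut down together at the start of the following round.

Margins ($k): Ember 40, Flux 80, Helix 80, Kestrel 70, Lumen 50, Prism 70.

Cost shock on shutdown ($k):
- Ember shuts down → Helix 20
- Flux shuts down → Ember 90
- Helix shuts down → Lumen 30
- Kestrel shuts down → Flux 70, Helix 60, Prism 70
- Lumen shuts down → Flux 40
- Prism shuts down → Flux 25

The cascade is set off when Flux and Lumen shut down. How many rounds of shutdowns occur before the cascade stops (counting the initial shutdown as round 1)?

Round 1 — Flux, Lumen shut down (initial).
  Ember: +90 → 90 ≥ 40
Round 2 — Ember shuts down.
  Helix: +20 → 20 < 80
No further shutdowns.

2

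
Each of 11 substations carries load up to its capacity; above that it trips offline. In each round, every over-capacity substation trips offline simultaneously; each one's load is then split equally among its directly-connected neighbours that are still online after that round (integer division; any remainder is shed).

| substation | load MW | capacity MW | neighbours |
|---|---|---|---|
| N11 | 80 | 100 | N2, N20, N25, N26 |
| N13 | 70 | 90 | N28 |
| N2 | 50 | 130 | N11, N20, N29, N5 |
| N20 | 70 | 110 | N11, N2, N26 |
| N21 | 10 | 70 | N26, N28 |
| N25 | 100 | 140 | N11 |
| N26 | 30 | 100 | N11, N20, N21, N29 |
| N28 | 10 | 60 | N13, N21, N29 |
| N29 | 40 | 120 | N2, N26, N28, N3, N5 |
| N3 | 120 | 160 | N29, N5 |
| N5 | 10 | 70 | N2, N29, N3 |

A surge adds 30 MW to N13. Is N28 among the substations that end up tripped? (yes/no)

Round 1 — N13 at 100 > 90. N13 trips offline.
  N13 sheds 100 MW to N28: 100 each.
    N28: 10+100 = 110 > 60
Round 2 — N28 trips offline.
  N28 sheds 110 MW to N21, N29: 55 each.
    N21: 10+55 = 65 ≤ 70
    N29: 40+55 = 95 ≤ 120
No further trips.

yes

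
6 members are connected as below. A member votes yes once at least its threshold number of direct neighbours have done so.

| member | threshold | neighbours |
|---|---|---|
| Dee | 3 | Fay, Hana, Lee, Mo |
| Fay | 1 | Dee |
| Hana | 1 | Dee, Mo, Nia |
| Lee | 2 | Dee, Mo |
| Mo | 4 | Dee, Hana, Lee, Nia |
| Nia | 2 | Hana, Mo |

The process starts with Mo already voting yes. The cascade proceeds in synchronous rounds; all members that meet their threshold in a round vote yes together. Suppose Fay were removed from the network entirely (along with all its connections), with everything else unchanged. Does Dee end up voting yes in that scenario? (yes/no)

With Fay removed:
Round 1 — Mo votes yes (initial).
Round 2 — checking thresholds:
  Dee: 1 of 3 neighbours < 3, below threshold.
  Hana: 1 of 3 neighbours ≥ 1, votes yes.
  Lee: 1 of 2 neighbours < 2, below threshold.
  Nia: 1 of 2 neighbours < 2, below threshold.
Round 3 — checking thresholds:
  Dee: 2 of 3 neighbours < 3, below threshold.
  Lee: 1 of 2 neighbours < 2, below threshold.
  Nia: 2 of 2 neighbours ≥ 2, votes yes.
Round 4 — no new yes votes; cascade stops.

no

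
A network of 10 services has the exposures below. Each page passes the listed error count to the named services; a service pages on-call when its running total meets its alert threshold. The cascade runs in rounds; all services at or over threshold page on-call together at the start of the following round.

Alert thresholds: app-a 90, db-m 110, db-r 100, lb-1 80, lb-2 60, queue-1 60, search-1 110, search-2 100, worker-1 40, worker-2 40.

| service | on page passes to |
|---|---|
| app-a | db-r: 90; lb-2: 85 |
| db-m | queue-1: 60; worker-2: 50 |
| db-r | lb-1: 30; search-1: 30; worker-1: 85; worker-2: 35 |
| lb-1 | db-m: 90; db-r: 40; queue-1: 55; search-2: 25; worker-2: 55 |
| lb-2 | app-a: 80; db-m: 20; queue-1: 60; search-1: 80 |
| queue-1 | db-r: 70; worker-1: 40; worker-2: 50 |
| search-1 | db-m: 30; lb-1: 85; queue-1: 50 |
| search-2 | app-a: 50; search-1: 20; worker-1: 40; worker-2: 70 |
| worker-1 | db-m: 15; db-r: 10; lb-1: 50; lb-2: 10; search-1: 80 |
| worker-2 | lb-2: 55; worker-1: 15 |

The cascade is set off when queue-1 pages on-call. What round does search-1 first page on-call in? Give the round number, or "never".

Round 1 — queue-1 pages on-call (initial).
  db-r: +70 → 70 < 100
  worker-1: +40 → 40 ≥ 40
  worker-2: +50 → 50 ≥ 40
Round 2 — worker-1, worker-2 page on-call.
  db-m: +15 → 15 < 110
  db-r: +10 → 80 < 100
  lb-1: +50 → 50 < 80
  lb-2: +10+55 → 65 ≥ 60
  search-1: +80 → 80 < 110
Round 3 — lb-2 pages on-call.
  app-a: +80 → 80 < 90
  db-m: +20 → 35 < 110
  search-1: +80 → 160 ≥ 110
Round 4 — search-1 pages on-call.
  db-m: +30 → 65 < 110
  lb-1: +85 → 135 ≥ 80
Round 5 — lb-1 pages on-call.
  db-m: +90 → 155 ≥ 110
  db-r: +40 → 120 ≥ 100
  search-2: +25 → 25 < 100
Round 6 — db-m, db-r page on-call.
No further pages.

4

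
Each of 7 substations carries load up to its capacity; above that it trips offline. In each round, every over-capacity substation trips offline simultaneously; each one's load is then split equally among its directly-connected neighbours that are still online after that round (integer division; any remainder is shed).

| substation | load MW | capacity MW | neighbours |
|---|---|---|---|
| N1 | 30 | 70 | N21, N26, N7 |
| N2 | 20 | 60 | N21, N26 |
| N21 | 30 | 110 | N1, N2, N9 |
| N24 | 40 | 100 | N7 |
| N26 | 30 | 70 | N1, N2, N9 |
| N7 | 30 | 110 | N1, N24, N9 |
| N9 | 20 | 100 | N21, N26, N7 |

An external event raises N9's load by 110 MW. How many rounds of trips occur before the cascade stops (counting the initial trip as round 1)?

2

Round 1 — N9 at 130 > 100. N9 trips offline.
  N9 sheds 130 MW to N21, N26, N7: 43 each (1 lost).
    N21: 30+43 = 73 ≤ 110
    N26: 30+43 = 73 > 70
    N7: 30+43 = 73 ≤ 110
Round 2 — N26 trips offline.
  N26 sheds 73 MW to N1, N2: 36 each (1 lost).
    N1: 30+36 = 66 ≤ 70
    N2: 20+36 = 56 ≤ 60
No further trips.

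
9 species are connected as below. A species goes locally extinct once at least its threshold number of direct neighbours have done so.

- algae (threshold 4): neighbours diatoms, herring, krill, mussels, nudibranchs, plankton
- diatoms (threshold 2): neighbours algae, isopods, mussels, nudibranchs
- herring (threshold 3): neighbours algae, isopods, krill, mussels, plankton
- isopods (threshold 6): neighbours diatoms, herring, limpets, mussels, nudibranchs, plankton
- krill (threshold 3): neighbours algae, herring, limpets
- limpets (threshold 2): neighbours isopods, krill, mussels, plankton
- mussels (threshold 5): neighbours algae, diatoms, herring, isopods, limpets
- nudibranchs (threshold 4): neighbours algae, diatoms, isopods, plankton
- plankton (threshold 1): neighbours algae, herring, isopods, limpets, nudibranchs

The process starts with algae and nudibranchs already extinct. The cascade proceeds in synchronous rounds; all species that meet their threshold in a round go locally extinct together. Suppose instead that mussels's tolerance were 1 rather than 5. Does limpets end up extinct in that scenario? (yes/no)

With mussels's tolerance at 1:
Round 1 — algae, nudibranchs go locally extinct (initial).
Round 2 — checking thresholds:
  diatoms: 2 of 4 neighbours ≥ 2, goes locally extinct.
  herring: 1 of 5 neighbours < 3, below threshold.
  isopods: 1 of 6 neighbours < 6, below threshold.
  krill: 1 of 3 neighbours < 3, below threshold.
  mussels: 1 of 5 neighbours ≥ 1, goes locally extinct.
  plankton: 2 of 5 neighbours ≥ 1, goes locally extinct.
Round 3 — checking thresholds:
  herring: 3 of 5 neighbours ≥ 3, goes locally extinct.
  isopods: 4 of 6 neighbours < 6, below threshold.
  krill: 1 of 3 neighbours < 3, below threshold.
  limpets: 2 of 4 neighbours ≥ 2, goes locally extinct.
Round 4 — checking thresholds:
  isopods: 6 of 6 neighbours ≥ 6, goes locally extinct.
  krill: 3 of 3 neighbours ≥ 3, goes locally extinct.
Round 5 — no new extinctions; cascade stops.

yes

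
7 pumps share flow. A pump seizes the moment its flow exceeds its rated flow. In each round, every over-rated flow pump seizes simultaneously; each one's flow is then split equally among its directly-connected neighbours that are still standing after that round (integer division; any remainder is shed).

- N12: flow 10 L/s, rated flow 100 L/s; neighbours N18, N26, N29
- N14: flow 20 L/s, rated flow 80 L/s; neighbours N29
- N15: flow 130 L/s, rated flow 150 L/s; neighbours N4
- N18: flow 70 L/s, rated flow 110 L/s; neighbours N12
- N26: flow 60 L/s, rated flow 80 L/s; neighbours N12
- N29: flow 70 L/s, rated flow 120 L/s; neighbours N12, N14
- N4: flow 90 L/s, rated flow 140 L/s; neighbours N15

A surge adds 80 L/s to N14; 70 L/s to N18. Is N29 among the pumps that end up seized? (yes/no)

Round 1 — N14 at 100 > 80; N18 at 140 > 110. N14, N18 seize.
  N14 sheds 100 L/s to N29: 100 each.
    N29: 70+100 = 170 > 120
  N18 sheds 140 L/s to N12: 140 each.
    N12: 10+140 = 150 > 100
Round 2 — N12, N29 seize.
  N12 sheds 150 L/s to N26: 150 each.
    N26: 60+150 = 210 > 80
  N29 sheds 170 L/s: no online neighbours, lost.
Round 3 — N26 seizes.
  N26 sheds 210 L/s: no online neighbours, lost.
No further seizures.

yes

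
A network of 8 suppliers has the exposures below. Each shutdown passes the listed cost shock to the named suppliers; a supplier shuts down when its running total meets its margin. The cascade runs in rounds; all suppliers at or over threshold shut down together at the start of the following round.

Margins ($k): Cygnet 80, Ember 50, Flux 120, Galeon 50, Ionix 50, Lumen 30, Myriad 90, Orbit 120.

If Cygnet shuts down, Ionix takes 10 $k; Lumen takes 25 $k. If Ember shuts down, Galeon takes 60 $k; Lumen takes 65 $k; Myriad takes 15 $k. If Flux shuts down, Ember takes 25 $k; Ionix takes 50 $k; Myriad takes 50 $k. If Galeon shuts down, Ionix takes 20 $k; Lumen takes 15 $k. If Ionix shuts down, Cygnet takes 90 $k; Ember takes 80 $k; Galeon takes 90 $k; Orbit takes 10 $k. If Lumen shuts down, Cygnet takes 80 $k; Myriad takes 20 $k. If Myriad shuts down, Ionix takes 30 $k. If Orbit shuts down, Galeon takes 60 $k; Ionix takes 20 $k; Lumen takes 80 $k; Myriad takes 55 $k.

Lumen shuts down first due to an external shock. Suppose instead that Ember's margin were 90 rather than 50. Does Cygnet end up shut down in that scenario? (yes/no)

yes

With Ember's margin at 90:
Round 1 — Lumen shuts down (initial).
  Cygnet: +80 → 80 ≥ 80
  Myriad: +20 → 20 < 90
Round 2 — Cygnet shuts down.
  Ionix: +10 → 10 < 50
No further shutdowns.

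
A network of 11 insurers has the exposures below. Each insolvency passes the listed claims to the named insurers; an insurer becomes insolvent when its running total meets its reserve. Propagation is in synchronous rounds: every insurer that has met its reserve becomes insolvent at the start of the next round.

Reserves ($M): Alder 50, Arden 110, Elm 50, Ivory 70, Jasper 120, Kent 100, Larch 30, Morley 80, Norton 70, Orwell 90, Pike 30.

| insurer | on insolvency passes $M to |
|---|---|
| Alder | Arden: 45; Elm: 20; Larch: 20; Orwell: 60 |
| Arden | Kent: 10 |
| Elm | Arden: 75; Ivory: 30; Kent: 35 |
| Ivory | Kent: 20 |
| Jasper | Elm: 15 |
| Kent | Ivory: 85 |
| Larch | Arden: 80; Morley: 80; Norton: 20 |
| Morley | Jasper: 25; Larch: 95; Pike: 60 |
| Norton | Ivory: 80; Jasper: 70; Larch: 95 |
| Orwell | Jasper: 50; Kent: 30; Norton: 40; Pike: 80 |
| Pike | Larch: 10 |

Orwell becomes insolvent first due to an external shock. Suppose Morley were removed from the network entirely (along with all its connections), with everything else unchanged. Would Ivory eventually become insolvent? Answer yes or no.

no

With Morley removed:
Round 1 — Orwell becomes insolvent (initial).
  Jasper: +50 → 50 < 120
  Kent: +30 → 30 < 100
  Norton: +40 → 40 < 70
  Pike: +80 → 80 ≥ 30
Round 2 — Pike becomes insolvent.
  Larch: +10 → 10 < 30
No further insolvencies.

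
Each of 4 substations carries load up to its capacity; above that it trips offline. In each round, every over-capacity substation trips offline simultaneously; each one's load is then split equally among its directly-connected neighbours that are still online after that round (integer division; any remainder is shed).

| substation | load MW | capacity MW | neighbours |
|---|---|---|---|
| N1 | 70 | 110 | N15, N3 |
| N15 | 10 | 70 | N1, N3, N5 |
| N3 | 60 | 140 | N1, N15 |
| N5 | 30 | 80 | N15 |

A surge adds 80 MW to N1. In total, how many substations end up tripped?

3

Round 1 — N1 at 150 > 110. N1 trips offline.
  N1 sheds 150 MW to N15, N3: 75 each.
    N15: 10+75 = 85 > 70
    N3: 60+75 = 135 ≤ 140
Round 2 — N15 trips offline.
  N15 sheds 85 MW to N3, N5: 42 each (1 lost).
    N3: 135+42 = 177 > 140
    N5: 30+42 = 72 ≤ 80
Round 3 — N3 trips offline.
  N3 sheds 177 MW: no online neighbours, lost.
No further trips.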